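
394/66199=394/66199 = 0.01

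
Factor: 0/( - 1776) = 0^1 = 0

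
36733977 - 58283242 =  - 21549265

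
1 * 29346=29346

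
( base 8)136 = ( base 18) 54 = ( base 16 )5e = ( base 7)163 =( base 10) 94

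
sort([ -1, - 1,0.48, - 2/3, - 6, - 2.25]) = [ - 6, - 2.25, - 1, - 1, - 2/3 , 0.48]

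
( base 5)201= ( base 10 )51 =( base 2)110011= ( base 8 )63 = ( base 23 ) 25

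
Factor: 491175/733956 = 2^ (  -  2 )  *3^1*5^2*31^( - 1) * 37^1*59^1 * 1973^(-1) = 163725/244652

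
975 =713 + 262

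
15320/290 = 52  +  24/29 = 52.83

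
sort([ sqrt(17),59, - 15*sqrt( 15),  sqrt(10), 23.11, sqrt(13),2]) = [ - 15*sqrt (15), 2 , sqrt( 10), sqrt (13), sqrt(17),23.11 , 59]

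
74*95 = 7030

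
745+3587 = 4332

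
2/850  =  1/425 = 0.00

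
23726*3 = 71178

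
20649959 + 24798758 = 45448717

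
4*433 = 1732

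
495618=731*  678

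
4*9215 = 36860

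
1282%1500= 1282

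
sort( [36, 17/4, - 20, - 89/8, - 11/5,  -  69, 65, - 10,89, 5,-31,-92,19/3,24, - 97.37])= [-97.37,-92, - 69, - 31 ,  -  20, - 89/8, - 10, - 11/5,17/4,5,  19/3,24, 36,65 , 89] 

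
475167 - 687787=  - 212620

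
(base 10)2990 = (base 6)21502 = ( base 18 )942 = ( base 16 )BAE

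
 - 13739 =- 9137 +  - 4602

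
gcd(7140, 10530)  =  30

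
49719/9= 16573/3 = 5524.33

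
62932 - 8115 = 54817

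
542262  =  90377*6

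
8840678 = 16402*539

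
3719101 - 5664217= - 1945116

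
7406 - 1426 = 5980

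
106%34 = 4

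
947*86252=81680644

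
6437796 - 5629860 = 807936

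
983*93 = 91419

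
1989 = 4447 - 2458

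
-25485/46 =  - 25485/46 = - 554.02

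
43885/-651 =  - 68 + 383/651 = -  67.41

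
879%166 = 49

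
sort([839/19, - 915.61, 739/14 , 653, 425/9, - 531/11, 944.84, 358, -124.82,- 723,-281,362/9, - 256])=[ - 915.61, - 723, - 281, - 256, - 124.82,  -  531/11,  362/9,  839/19, 425/9, 739/14, 358,653,944.84 ] 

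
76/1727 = 76/1727 =0.04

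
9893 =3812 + 6081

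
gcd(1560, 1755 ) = 195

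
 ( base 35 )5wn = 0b1110001100100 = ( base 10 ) 7268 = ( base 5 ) 213033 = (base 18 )147e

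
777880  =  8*97235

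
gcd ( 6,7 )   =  1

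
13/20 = 13/20 = 0.65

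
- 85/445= - 17/89 = -  0.19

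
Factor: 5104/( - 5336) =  - 2^1 * 11^1*23^( - 1) = -22/23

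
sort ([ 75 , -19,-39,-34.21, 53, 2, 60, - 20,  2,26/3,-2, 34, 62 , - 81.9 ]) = [ - 81.9,-39,-34.21, - 20, - 19,-2,2, 2,26/3,34, 53,60,62,75]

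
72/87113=72/87113 = 0.00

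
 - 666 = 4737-5403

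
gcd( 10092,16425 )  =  3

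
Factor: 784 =2^4*7^2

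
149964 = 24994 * 6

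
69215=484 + 68731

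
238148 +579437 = 817585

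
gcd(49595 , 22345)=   545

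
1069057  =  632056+437001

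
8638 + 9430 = 18068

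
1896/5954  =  948/2977=0.32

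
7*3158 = 22106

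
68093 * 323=21994039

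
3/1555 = 3/1555 = 0.00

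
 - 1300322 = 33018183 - 34318505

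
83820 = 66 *1270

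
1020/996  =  1 + 2/83 = 1.02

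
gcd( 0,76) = 76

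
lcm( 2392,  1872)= 43056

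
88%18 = 16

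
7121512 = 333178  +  6788334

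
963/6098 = 963/6098 = 0.16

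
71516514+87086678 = 158603192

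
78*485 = 37830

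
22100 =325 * 68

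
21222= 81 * 262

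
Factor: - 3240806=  - 2^1*1620403^1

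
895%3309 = 895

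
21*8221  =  172641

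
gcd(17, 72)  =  1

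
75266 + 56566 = 131832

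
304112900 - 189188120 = 114924780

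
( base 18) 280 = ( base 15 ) 37C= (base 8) 1430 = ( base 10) 792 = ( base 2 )1100011000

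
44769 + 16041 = 60810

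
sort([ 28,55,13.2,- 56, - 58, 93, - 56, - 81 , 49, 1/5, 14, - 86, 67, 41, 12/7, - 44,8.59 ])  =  [-86, - 81, - 58, - 56,  -  56,-44,1/5,12/7, 8.59, 13.2, 14, 28,41, 49, 55,67, 93] 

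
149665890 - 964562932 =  - 814897042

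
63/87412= 63/87412 = 0.00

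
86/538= 43/269= 0.16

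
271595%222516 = 49079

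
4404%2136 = 132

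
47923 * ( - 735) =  -35223405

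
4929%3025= 1904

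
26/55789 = 26/55789 = 0.00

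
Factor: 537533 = 23^1 * 23371^1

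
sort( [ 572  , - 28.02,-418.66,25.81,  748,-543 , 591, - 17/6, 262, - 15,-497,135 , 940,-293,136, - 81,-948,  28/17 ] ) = [ - 948,-543,  -  497, - 418.66 , - 293,-81,- 28.02,-15,-17/6,28/17, 25.81 , 135,136, 262, 572,591, 748, 940] 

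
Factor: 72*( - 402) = -2^4* 3^3 * 67^1 = -  28944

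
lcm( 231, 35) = 1155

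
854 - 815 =39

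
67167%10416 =4671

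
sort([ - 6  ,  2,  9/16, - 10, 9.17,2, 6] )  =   [ - 10,-6, 9/16,  2, 2,6,9.17] 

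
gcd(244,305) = 61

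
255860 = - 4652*(  -  55 )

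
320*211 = 67520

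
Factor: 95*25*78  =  185250 =2^1 * 3^1*5^3*13^1*19^1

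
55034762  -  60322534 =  - 5287772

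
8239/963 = 8 + 5/9=8.56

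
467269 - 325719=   141550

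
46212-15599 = 30613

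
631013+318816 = 949829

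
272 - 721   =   - 449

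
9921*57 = 565497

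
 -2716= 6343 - 9059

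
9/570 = 3/190 = 0.02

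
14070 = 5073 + 8997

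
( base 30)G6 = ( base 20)146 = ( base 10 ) 486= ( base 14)26a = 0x1e6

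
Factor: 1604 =2^2*401^1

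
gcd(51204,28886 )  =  2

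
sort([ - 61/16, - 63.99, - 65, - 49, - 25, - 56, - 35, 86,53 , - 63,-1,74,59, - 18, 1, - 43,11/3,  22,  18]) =[ - 65,-63.99, - 63 , - 56,-49, - 43,  -  35, - 25, - 18 ,- 61/16, - 1, 1,11/3, 18,22, 53,  59, 74,86 ] 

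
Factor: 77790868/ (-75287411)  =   - 2^2*19447717^1 * 75287411^( - 1 ) 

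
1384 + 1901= 3285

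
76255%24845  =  1720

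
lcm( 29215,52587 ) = 262935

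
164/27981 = 164/27981= 0.01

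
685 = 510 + 175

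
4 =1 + 3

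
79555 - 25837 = 53718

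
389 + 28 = 417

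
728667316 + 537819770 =1266487086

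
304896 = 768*397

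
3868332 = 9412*411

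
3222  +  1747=4969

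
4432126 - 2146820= 2285306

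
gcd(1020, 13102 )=2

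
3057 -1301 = 1756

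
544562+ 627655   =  1172217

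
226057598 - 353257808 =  - 127200210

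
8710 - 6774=1936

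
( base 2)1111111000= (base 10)1016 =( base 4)33320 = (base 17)38d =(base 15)47B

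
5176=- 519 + 5695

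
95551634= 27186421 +68365213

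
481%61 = 54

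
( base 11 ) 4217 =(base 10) 5584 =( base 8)12720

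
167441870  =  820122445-652680575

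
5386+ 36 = 5422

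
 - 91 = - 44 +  - 47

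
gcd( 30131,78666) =1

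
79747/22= 3624+19/22= 3624.86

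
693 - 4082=  -  3389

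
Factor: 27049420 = 2^2*5^1*73^1* 97^1*191^1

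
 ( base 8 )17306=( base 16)1ec6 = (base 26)BH0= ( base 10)7878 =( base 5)223003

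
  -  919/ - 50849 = 919/50849  =  0.02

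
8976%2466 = 1578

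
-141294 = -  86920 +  - 54374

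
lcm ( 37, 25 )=925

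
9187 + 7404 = 16591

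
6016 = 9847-3831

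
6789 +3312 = 10101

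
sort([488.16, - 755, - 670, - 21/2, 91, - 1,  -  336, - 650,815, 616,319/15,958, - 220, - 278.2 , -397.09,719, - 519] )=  [-755, - 670, - 650, - 519, - 397.09, - 336,- 278.2, - 220, - 21/2, - 1 , 319/15, 91,488.16, 616,  719,815, 958 ]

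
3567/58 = 123/2 = 61.50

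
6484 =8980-2496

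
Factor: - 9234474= - 2^1*3^1*337^1*4567^1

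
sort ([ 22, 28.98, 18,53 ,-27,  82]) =[-27,  18,  22,28.98,53, 82 ]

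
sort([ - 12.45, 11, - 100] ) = [ - 100,  -  12.45,11]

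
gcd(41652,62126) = 2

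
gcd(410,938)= 2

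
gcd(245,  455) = 35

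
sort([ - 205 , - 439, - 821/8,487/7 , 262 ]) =[ - 439, - 205, - 821/8,  487/7, 262 ] 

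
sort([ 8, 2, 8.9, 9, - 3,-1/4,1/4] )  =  [ - 3, - 1/4, 1/4,2, 8, 8.9,  9 ] 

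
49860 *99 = 4936140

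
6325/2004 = 3  +  313/2004 = 3.16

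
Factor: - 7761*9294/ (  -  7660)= 36065367/3830 = 2^ (-1)*3^2*5^ (-1)* 13^1*199^1*383^ ( - 1)*1549^1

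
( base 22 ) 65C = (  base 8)5722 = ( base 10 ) 3026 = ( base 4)233102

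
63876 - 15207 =48669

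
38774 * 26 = 1008124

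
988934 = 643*1538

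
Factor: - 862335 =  - 3^2*5^1*19163^1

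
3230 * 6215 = 20074450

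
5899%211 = 202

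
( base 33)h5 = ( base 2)1000110110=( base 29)JF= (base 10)566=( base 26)LK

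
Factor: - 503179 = -29^1*17351^1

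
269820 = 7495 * 36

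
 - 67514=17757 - 85271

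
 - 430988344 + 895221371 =464233027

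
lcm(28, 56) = 56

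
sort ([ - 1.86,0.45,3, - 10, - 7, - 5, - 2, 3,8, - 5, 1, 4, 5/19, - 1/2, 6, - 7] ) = [ - 10, - 7, - 7, - 5, - 5, - 2,  -  1.86, - 1/2, 5/19,0.45 , 1, 3, 3, 4, 6, 8] 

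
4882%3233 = 1649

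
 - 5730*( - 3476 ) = 19917480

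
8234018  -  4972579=3261439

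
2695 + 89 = 2784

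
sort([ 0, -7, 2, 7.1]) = [ - 7, 0,2,7.1 ]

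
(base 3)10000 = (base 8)121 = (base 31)2j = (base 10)81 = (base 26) 33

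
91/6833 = 91/6833=0.01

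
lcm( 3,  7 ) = 21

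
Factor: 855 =3^2*5^1 * 19^1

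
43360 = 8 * 5420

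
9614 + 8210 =17824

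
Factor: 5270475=3^1 * 5^2 * 7^1*10039^1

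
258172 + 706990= 965162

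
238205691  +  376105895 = 614311586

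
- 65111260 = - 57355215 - 7756045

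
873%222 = 207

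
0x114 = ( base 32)8K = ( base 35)7V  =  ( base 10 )276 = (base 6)1140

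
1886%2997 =1886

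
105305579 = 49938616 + 55366963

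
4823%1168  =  151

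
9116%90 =26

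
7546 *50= 377300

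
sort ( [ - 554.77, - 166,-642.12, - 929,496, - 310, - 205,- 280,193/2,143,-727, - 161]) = [ - 929, - 727, - 642.12, -554.77,  -  310, - 280, - 205, - 166, - 161,193/2,  143,496]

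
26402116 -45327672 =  - 18925556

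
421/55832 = 421/55832 = 0.01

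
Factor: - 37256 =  - 2^3 * 4657^1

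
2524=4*631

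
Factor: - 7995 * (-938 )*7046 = 52840138260= 2^2*3^1*5^1 * 7^1*13^2*41^1*67^1*271^1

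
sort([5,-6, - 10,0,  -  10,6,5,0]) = [ - 10, - 10, - 6,0,  0,5,  5, 6]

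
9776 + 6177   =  15953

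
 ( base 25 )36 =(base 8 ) 121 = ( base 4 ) 1101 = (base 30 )2l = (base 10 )81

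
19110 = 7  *2730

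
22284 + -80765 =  - 58481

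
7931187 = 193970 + 7737217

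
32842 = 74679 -41837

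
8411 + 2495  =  10906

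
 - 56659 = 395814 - 452473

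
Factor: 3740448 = 2^5*3^1*47^1*829^1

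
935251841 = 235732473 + 699519368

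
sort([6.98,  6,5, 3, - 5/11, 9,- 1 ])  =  [ - 1, - 5/11, 3, 5 , 6,6.98,  9 ] 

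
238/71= 238/71=   3.35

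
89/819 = 89/819 = 0.11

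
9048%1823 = 1756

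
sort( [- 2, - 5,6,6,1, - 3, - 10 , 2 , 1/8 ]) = [ - 10, - 5, - 3,  -  2, 1/8,1,2,6  ,  6 ]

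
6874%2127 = 493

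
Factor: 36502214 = 2^1*7^1 * 2607301^1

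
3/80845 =3/80845 = 0.00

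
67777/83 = 816  +  49/83 = 816.59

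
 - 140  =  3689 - 3829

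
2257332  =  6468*349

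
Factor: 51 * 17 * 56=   48552 = 2^3 * 3^1*7^1 * 17^2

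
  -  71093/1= -71093= - 71093.00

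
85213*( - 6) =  - 511278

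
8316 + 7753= 16069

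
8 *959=7672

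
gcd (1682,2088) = 58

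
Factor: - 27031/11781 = -3^( - 2 )*7^( - 1)*11^(  -  1)*17^( -1 ) * 27031^1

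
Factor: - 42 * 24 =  - 2^4*3^2*7^1 =- 1008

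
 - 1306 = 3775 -5081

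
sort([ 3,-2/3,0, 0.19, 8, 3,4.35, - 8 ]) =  [-8 , - 2/3,0,0.19,3,3,4.35, 8 ] 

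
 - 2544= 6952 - 9496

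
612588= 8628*71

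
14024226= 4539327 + 9484899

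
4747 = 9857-5110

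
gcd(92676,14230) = 2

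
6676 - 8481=-1805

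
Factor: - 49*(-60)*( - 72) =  - 211680  =  -2^5*3^3*5^1*7^2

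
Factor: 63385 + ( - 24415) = 2^1*3^2*5^1* 433^1 = 38970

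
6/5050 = 3/2525 = 0.00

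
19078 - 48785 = - 29707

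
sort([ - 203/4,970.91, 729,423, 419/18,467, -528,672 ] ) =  [ - 528, - 203/4,419/18,423,467 , 672, 729, 970.91]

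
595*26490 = 15761550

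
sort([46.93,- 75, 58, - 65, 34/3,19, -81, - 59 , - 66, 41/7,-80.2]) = [ - 81, - 80.2, - 75, - 66, - 65,  -  59, 41/7,34/3, 19,46.93 , 58 ]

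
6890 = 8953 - 2063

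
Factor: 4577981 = 17^1 *53^1*5081^1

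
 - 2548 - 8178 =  - 10726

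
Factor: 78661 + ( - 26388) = 13^1*4021^1 = 52273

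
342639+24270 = 366909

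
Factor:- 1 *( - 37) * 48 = 2^4*3^1*37^1= 1776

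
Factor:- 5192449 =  - 5192449^1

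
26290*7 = 184030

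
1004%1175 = 1004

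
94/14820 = 47/7410  =  0.01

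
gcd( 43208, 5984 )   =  88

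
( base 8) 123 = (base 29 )2P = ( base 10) 83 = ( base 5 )313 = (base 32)2J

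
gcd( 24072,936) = 24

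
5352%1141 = 788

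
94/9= 10+4/9 = 10.44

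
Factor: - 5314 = -2^1*2657^1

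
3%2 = 1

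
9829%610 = 69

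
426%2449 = 426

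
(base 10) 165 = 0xa5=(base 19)8d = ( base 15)B0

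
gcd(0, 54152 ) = 54152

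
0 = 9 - 9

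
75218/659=114 + 92/659 = 114.14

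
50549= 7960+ 42589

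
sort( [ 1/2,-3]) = [ - 3  ,  1/2]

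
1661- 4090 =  - 2429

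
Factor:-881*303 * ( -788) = 210351084 = 2^2 * 3^1 * 101^1*197^1*881^1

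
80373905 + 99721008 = 180094913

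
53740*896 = 48151040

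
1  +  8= 9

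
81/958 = 81/958 = 0.08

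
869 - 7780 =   -  6911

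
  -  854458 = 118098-972556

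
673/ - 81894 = - 1+81221/81894 =- 0.01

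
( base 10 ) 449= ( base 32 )e1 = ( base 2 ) 111000001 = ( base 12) 315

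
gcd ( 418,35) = 1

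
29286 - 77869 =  - 48583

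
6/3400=3/1700 = 0.00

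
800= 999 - 199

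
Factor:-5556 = - 2^2*3^1*463^1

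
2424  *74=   179376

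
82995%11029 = 5792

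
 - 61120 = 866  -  61986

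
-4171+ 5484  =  1313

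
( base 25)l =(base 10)21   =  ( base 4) 111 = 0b10101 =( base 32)l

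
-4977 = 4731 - 9708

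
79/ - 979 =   -  1+900/979 =-  0.08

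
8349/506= 16 + 1/2= 16.50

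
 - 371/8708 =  - 53/1244= -0.04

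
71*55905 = 3969255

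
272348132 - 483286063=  - 210937931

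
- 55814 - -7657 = -48157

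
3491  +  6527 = 10018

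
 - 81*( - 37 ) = 2997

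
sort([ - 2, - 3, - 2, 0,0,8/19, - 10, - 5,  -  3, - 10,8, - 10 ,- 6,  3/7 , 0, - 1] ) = [ - 10, - 10, - 10  , - 6, -5, - 3, - 3,- 2,-2, - 1, 0,0 , 0,8/19, 3/7,8]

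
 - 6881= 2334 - 9215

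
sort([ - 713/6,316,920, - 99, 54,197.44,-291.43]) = [ - 291.43, - 713/6, - 99,54 , 197.44, 316,920] 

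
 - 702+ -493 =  - 1195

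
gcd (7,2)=1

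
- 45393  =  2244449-2289842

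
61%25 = 11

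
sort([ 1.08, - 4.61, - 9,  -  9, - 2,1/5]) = [ - 9, -9, - 4.61,-2,  1/5,1.08]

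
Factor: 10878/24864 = 2^(-4 )*7^1 = 7/16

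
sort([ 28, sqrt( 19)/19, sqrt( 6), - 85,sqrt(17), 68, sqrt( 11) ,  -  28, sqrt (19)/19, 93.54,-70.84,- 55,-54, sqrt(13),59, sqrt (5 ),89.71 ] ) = [ - 85, - 70.84, - 55,-54,- 28, sqrt( 19)/19, sqrt( 19 )/19, sqrt ( 5 ), sqrt(6 ), sqrt(11 ),sqrt(13), sqrt(17 ),28,59, 68, 89.71,  93.54 ] 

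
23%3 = 2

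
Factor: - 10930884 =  - 2^2*3^1 *47^1*19381^1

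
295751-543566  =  -247815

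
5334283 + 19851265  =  25185548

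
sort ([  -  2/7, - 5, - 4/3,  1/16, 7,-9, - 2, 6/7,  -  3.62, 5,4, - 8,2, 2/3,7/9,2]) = [ - 9 , - 8, - 5,-3.62, - 2, - 4/3,-2/7,1/16, 2/3,7/9, 6/7, 2 , 2, 4,5, 7]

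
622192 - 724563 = -102371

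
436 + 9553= 9989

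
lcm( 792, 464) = 45936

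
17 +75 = 92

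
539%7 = 0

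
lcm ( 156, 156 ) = 156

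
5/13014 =5/13014 = 0.00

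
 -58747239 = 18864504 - 77611743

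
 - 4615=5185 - 9800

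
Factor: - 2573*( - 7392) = 2^5  *  3^1*7^1*11^1*31^1*83^1 =19019616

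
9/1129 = 9/1129 = 0.01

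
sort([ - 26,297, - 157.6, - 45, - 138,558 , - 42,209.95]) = [ - 157.6, - 138, - 45, - 42, - 26  ,  209.95,297, 558]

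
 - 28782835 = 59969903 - 88752738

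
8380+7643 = 16023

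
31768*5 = 158840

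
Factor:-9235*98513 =  -  5^1*29^1*43^1 * 79^1 * 1847^1 = - 909767555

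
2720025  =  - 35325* ( - 77 ) 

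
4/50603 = 4/50603 = 0.00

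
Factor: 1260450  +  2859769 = 4120219 = 4120219^1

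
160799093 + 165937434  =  326736527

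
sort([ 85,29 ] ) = [ 29, 85 ]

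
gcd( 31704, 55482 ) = 7926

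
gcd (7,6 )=1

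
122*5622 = 685884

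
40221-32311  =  7910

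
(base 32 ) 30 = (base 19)51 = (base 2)1100000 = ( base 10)96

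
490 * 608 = 297920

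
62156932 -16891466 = 45265466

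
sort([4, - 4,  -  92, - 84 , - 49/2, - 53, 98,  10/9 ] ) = [-92,-84, - 53, - 49/2,-4, 10/9, 4, 98] 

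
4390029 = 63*69683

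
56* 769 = 43064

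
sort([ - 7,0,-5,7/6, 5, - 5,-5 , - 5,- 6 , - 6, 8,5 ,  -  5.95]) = [-7,-6,-6, - 5.95, - 5,-5,-5,-5,0 , 7/6, 5 , 5,  8]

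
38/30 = 19/15 =1.27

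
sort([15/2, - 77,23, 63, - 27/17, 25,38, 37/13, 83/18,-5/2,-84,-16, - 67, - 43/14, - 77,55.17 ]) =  [ - 84, - 77,-77,-67, - 16, - 43/14, - 5/2, - 27/17, 37/13,83/18, 15/2,23,25, 38,55.17, 63] 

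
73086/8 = 36543/4 = 9135.75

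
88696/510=173 + 233/255 = 173.91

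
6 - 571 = -565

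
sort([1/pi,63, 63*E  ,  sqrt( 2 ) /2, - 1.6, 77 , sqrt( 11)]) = [-1.6,1/pi, sqrt( 2 ) /2,sqrt(11 ), 63,77, 63*E ] 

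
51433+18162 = 69595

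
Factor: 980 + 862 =2^1*3^1*307^1 = 1842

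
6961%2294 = 79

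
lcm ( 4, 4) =4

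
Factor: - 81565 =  - 5^1*11^1  *1483^1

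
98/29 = 98/29 = 3.38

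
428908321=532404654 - 103496333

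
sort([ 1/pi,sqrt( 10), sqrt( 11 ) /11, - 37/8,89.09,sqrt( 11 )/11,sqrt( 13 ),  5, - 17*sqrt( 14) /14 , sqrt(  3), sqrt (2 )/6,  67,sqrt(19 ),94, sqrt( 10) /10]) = [-37/8, - 17*sqrt ( 14 ) /14,  sqrt( 2 ) /6,sqrt ( 11)/11, sqrt( 11 ) /11, sqrt( 10) /10, 1/pi, sqrt( 3 ), sqrt(10 ), sqrt(13), sqrt( 19),5, 67, 89.09  ,  94] 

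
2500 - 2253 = 247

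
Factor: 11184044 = 2^2 *2796011^1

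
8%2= 0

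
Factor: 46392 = 2^3*3^1 *1933^1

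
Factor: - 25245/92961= - 5^1*17^1 * 313^( - 1) = -85/313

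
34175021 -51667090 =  - 17492069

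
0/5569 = 0 = 0.00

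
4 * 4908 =19632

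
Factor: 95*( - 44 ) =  - 2^2*5^1*11^1*19^1= - 4180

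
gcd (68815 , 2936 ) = 1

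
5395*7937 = 42820115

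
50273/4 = 50273/4 = 12568.25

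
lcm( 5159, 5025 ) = 386925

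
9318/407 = 22 + 364/407 =22.89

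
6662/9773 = 6662/9773  =  0.68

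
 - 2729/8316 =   -  2729/8316 = - 0.33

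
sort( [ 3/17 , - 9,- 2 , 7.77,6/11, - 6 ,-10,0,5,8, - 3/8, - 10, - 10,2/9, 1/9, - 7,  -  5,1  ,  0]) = [ - 10, - 10, - 10, - 9, - 7, - 6, - 5, - 2, - 3/8,0,0,1/9,3/17,2/9, 6/11,  1,5,  7.77,8] 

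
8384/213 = 8384/213= 39.36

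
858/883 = 858/883 = 0.97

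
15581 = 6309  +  9272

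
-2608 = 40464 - 43072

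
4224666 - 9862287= - 5637621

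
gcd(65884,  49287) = 7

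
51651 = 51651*1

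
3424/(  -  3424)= - 1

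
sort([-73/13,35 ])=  [ - 73/13,35 ] 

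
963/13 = 963/13 = 74.08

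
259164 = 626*414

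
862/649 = 862/649 = 1.33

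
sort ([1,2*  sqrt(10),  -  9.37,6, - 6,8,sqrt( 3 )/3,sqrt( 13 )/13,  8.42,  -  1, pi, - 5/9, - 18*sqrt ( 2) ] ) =[  -  18*sqrt( 2), - 9.37, -6, - 1,-5/9,sqrt( 13 )/13, sqrt( 3 )/3,1, pi, 6,2*sqrt(10), 8,8.42] 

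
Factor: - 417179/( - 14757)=3^( - 1)*7^1 * 61^1*977^1 * 4919^(-1 ) 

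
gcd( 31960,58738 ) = 2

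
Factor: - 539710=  - 2^1 * 5^1 * 31^1 * 1741^1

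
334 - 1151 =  - 817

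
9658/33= 292 + 2/3 = 292.67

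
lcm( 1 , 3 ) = 3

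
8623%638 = 329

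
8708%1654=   438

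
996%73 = 47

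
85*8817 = 749445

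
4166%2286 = 1880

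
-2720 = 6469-9189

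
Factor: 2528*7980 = 2^7*3^1*5^1 * 7^1 * 19^1*79^1 = 20173440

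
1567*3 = 4701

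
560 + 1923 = 2483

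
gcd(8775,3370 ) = 5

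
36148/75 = 36148/75 = 481.97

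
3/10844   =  3/10844 = 0.00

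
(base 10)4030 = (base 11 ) 3034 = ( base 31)460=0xfbe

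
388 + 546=934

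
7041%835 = 361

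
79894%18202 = 7086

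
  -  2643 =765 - 3408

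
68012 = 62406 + 5606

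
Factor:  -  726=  - 2^1*3^1*11^2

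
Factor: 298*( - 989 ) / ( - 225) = 294722/225 =2^1*3^( - 2) * 5^( - 2)*23^1*43^1*149^1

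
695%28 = 23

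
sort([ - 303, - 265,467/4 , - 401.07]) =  [  -  401.07 ,- 303,  -  265,467/4] 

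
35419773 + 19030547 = 54450320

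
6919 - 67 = 6852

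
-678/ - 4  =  169 + 1/2 =169.50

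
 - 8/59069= - 1+ 59061/59069 = -  0.00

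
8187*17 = 139179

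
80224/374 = 214+94/187 = 214.50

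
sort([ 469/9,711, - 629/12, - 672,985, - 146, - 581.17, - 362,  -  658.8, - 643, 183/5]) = [-672 , - 658.8,-643,  -  581.17,-362, - 146, - 629/12,183/5, 469/9, 711, 985]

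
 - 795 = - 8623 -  - 7828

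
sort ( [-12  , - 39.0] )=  [-39.0,  -  12]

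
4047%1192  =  471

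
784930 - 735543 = 49387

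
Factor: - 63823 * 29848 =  - 1904988904 = - 2^3*7^1*13^1*41^1*63823^1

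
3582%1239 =1104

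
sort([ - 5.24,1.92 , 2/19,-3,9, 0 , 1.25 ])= [ - 5.24, - 3, 0 , 2/19,1.25,1.92 , 9] 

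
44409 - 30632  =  13777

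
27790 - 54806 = - 27016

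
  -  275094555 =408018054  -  683112609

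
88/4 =22 = 22.00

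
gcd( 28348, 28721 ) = 373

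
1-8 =-7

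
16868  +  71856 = 88724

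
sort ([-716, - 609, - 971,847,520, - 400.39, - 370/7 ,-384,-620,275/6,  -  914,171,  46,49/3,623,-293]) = [ - 971, - 914, - 716, - 620, - 609, - 400.39, - 384, - 293 , - 370/7,49/3,275/6,46,171, 520,623,847]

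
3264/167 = 3264/167 = 19.54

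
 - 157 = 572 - 729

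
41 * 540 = 22140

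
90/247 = 90/247 =0.36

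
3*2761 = 8283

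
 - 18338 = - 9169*2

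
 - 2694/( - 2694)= 1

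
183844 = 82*2242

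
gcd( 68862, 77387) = 1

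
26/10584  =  13/5292 = 0.00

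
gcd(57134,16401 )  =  77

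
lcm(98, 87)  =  8526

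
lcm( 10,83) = 830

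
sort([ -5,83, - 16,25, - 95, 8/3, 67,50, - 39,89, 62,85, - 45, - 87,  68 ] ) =[  -  95, - 87, - 45, - 39, - 16, - 5,8/3, 25, 50, 62,67,68,  83, 85, 89 ] 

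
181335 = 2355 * 77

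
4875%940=175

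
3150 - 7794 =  -4644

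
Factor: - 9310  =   - 2^1 * 5^1 * 7^2*19^1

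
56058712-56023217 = 35495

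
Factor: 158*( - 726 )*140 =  - 2^4*3^1 * 5^1*7^1*11^2 *79^1 = -16059120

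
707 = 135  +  572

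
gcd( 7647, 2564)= 1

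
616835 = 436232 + 180603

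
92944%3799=1768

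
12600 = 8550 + 4050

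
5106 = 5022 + 84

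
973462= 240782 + 732680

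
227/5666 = 227/5666 = 0.04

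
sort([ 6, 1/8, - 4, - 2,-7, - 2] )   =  [-7, - 4,  -  2, - 2, 1/8, 6] 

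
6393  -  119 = 6274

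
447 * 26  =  11622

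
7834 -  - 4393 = 12227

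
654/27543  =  218/9181 =0.02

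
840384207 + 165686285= 1006070492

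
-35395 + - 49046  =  -84441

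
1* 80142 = 80142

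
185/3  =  185/3 =61.67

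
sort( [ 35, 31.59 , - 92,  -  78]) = [ - 92, - 78,31.59,35 ]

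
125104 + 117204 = 242308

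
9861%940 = 461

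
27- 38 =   -  11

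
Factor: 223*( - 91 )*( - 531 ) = 10775583=3^2 * 7^1*13^1*59^1 * 223^1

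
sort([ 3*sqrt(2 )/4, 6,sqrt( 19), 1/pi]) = [1/pi,3*sqrt( 2 ) /4,sqrt(19),6]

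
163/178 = 163/178 = 0.92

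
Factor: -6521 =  - 6521^1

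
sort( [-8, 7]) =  [-8, 7] 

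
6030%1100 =530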